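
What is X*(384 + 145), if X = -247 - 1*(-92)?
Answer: -81995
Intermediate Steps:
X = -155 (X = -247 + 92 = -155)
X*(384 + 145) = -155*(384 + 145) = -155*529 = -81995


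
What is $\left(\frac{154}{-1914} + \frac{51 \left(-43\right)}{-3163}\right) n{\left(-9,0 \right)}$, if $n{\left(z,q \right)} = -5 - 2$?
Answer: $- \frac{1180550}{275181} \approx -4.2901$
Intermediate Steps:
$n{\left(z,q \right)} = -7$ ($n{\left(z,q \right)} = -5 - 2 = -7$)
$\left(\frac{154}{-1914} + \frac{51 \left(-43\right)}{-3163}\right) n{\left(-9,0 \right)} = \left(\frac{154}{-1914} + \frac{51 \left(-43\right)}{-3163}\right) \left(-7\right) = \left(154 \left(- \frac{1}{1914}\right) - - \frac{2193}{3163}\right) \left(-7\right) = \left(- \frac{7}{87} + \frac{2193}{3163}\right) \left(-7\right) = \frac{168650}{275181} \left(-7\right) = - \frac{1180550}{275181}$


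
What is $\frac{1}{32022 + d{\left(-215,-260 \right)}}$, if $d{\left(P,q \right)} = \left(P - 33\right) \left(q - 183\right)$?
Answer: $\frac{1}{141886} \approx 7.0479 \cdot 10^{-6}$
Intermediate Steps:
$d{\left(P,q \right)} = \left(-183 + q\right) \left(-33 + P\right)$ ($d{\left(P,q \right)} = \left(-33 + P\right) \left(-183 + q\right) = \left(-183 + q\right) \left(-33 + P\right)$)
$\frac{1}{32022 + d{\left(-215,-260 \right)}} = \frac{1}{32022 - -109864} = \frac{1}{32022 + \left(6039 + 39345 + 8580 + 55900\right)} = \frac{1}{32022 + 109864} = \frac{1}{141886}$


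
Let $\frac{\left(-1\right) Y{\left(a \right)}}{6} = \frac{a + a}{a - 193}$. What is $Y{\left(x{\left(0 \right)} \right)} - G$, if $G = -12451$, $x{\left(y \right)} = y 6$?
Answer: $12451$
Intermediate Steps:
$x{\left(y \right)} = 6 y$
$Y{\left(a \right)} = - \frac{12 a}{-193 + a}$ ($Y{\left(a \right)} = - 6 \frac{a + a}{a - 193} = - 6 \frac{2 a}{-193 + a} = - \frac{12 a}{-193 + a}$)
$Y{\left(x{\left(0 \right)} \right)} - G = - \frac{12 \cdot 6 \cdot 0}{-193 + 6 \cdot 0} - -12451 = \left(-12\right) 0 \frac{1}{-193 + 0} + 12451 = \left(-12\right) 0 \frac{1}{-193} + 12451 = \left(-12\right) 0 \left(- \frac{1}{193}\right) + 12451 = 0 + 12451 = 12451$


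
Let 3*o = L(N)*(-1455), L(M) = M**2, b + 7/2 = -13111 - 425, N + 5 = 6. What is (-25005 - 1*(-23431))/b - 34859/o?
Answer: 945473641/13133315 ≈ 71.990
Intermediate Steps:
N = 1 (N = -5 + 6 = 1)
b = -27079/2 (b = -7/2 + (-13111 - 425) = -7/2 - 13536 = -27079/2 ≈ -13540.)
o = -485 (o = (1**2*(-1455))/3 = (1*(-1455))/3 = (1/3)*(-1455) = -485)
(-25005 - 1*(-23431))/b - 34859/o = (-25005 - 1*(-23431))/(-27079/2) - 34859/(-485) = (-25005 + 23431)*(-2/27079) - 34859*(-1/485) = -1574*(-2/27079) + 34859/485 = 3148/27079 + 34859/485 = 945473641/13133315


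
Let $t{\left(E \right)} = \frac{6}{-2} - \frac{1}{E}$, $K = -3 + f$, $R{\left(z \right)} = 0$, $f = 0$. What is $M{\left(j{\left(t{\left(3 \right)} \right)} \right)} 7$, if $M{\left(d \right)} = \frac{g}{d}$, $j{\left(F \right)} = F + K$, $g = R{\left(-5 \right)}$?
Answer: $0$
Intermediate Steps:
$g = 0$
$K = -3$ ($K = -3 + 0 = -3$)
$t{\left(E \right)} = -3 - \frac{1}{E}$ ($t{\left(E \right)} = 6 \left(- \frac{1}{2}\right) - \frac{1}{E} = -3 - \frac{1}{E}$)
$j{\left(F \right)} = -3 + F$ ($j{\left(F \right)} = F - 3 = -3 + F$)
$M{\left(d \right)} = 0$ ($M{\left(d \right)} = \frac{0}{d} = 0$)
$M{\left(j{\left(t{\left(3 \right)} \right)} \right)} 7 = 0 \cdot 7 = 0$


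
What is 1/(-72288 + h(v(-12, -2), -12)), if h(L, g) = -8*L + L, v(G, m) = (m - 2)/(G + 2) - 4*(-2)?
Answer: -5/361734 ≈ -1.3822e-5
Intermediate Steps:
v(G, m) = 8 + (-2 + m)/(2 + G) (v(G, m) = (-2 + m)/(2 + G) + 8 = 8 + (-2 + m)/(2 + G))
h(L, g) = -7*L
1/(-72288 + h(v(-12, -2), -12)) = 1/(-72288 - 7*(14 - 2 + 8*(-12))/(2 - 12)) = 1/(-72288 - 7*(14 - 2 - 96)/(-10)) = 1/(-72288 - (-7)*(-84)/10) = 1/(-72288 - 7*42/5) = 1/(-72288 - 294/5) = 1/(-361734/5) = -5/361734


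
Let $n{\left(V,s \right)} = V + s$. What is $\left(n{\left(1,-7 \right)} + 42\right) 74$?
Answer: $2664$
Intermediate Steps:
$\left(n{\left(1,-7 \right)} + 42\right) 74 = \left(\left(1 - 7\right) + 42\right) 74 = \left(-6 + 42\right) 74 = 36 \cdot 74 = 2664$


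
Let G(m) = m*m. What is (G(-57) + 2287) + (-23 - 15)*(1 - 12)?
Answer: 5954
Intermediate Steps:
G(m) = m²
(G(-57) + 2287) + (-23 - 15)*(1 - 12) = ((-57)² + 2287) + (-23 - 15)*(1 - 12) = (3249 + 2287) - 38*(-11) = 5536 + 418 = 5954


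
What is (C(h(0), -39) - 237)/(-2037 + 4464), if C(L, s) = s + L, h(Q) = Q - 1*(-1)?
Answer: -275/2427 ≈ -0.11331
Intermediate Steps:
h(Q) = 1 + Q (h(Q) = Q + 1 = 1 + Q)
C(L, s) = L + s
(C(h(0), -39) - 237)/(-2037 + 4464) = (((1 + 0) - 39) - 237)/(-2037 + 4464) = ((1 - 39) - 237)/2427 = (-38 - 237)*(1/2427) = -275*1/2427 = -275/2427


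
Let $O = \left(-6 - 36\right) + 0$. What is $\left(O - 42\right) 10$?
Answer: $-840$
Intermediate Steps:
$O = -42$ ($O = -42 + 0 = -42$)
$\left(O - 42\right) 10 = \left(-42 - 42\right) 10 = \left(-84\right) 10 = -840$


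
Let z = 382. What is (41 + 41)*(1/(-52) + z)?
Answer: 814383/26 ≈ 31322.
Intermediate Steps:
(41 + 41)*(1/(-52) + z) = (41 + 41)*(1/(-52) + 382) = 82*(-1/52 + 382) = 82*(19863/52) = 814383/26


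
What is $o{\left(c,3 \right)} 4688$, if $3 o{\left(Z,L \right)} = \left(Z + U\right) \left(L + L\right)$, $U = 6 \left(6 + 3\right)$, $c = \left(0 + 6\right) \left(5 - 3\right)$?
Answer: $618816$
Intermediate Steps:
$c = 12$ ($c = 6 \cdot 2 = 12$)
$U = 54$ ($U = 6 \cdot 9 = 54$)
$o{\left(Z,L \right)} = \frac{2 L \left(54 + Z\right)}{3}$ ($o{\left(Z,L \right)} = \frac{\left(Z + 54\right) \left(L + L\right)}{3} = \frac{\left(54 + Z\right) 2 L}{3} = \frac{2 L \left(54 + Z\right)}{3}$)
$o{\left(c,3 \right)} 4688 = \frac{2}{3} \cdot 3 \left(54 + 12\right) 4688 = \frac{2}{3} \cdot 3 \cdot 66 \cdot 4688 = 132 \cdot 4688 = 618816$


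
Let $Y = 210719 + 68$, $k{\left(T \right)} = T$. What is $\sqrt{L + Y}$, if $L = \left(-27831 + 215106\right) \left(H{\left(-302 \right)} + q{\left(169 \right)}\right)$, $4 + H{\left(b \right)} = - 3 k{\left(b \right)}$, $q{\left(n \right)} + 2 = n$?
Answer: $\sqrt{200407762} \approx 14157.0$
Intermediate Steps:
$q{\left(n \right)} = -2 + n$
$Y = 210787$
$H{\left(b \right)} = -4 - 3 b$
$L = 200196975$ ($L = \left(-27831 + 215106\right) \left(\left(-4 - -906\right) + \left(-2 + 169\right)\right) = 187275 \left(\left(-4 + 906\right) + 167\right) = 187275 \left(902 + 167\right) = 187275 \cdot 1069 = 200196975$)
$\sqrt{L + Y} = \sqrt{200196975 + 210787} = \sqrt{200407762}$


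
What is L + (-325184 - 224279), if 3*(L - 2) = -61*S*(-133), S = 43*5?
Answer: 95912/3 ≈ 31971.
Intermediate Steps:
S = 215
L = 1744301/3 (L = 2 + (-61*215*(-133))/3 = 2 + (-13115*(-133))/3 = 2 + (⅓)*1744295 = 2 + 1744295/3 = 1744301/3 ≈ 5.8143e+5)
L + (-325184 - 224279) = 1744301/3 + (-325184 - 224279) = 1744301/3 - 549463 = 95912/3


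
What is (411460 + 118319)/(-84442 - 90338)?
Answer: -176593/58260 ≈ -3.0311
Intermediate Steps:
(411460 + 118319)/(-84442 - 90338) = 529779/(-174780) = 529779*(-1/174780) = -176593/58260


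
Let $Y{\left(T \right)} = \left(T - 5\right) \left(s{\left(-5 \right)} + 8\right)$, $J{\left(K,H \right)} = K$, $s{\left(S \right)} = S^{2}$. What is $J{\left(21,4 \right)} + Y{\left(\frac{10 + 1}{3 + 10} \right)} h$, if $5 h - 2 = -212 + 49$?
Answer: $\frac{288267}{65} \approx 4434.9$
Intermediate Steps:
$Y{\left(T \right)} = -165 + 33 T$ ($Y{\left(T \right)} = \left(T - 5\right) \left(\left(-5\right)^{2} + 8\right) = \left(-5 + T\right) \left(25 + 8\right) = \left(-5 + T\right) 33 = -165 + 33 T$)
$h = - \frac{161}{5}$ ($h = \frac{2}{5} + \frac{-212 + 49}{5} = \frac{2}{5} + \frac{1}{5} \left(-163\right) = \frac{2}{5} - \frac{163}{5} = - \frac{161}{5} \approx -32.2$)
$J{\left(21,4 \right)} + Y{\left(\frac{10 + 1}{3 + 10} \right)} h = 21 + \left(-165 + 33 \frac{10 + 1}{3 + 10}\right) \left(- \frac{161}{5}\right) = 21 + \left(-165 + 33 \cdot \frac{11}{13}\right) \left(- \frac{161}{5}\right) = 21 + \left(-165 + \frac{363}{13}\right) \left(- \frac{161}{5}\right) = 21 - - \frac{286902}{65} = 21 + \frac{286902}{65} = \frac{288267}{65}$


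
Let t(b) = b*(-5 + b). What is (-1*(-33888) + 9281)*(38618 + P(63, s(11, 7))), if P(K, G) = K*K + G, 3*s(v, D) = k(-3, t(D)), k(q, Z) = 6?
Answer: 1838524541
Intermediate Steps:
s(v, D) = 2 (s(v, D) = (1/3)*6 = 2)
P(K, G) = G + K**2 (P(K, G) = K**2 + G = G + K**2)
(-1*(-33888) + 9281)*(38618 + P(63, s(11, 7))) = (-1*(-33888) + 9281)*(38618 + (2 + 63**2)) = (33888 + 9281)*(38618 + (2 + 3969)) = 43169*(38618 + 3971) = 43169*42589 = 1838524541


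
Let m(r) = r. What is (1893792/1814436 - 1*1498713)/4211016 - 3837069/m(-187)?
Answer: 2443089491412867511/119066313170376 ≈ 20519.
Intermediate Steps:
(1893792/1814436 - 1*1498713)/4211016 - 3837069/m(-187) = (1893792/1814436 - 1*1498713)/4211016 - 3837069/(-187) = (1893792*(1/1814436) - 1498713)*(1/4211016) - 3837069*(-1/187) = (157816/151203 - 1498713)*(1/4211016) + 3837069/187 = -226609743923/151203*1/4211016 + 3837069/187 = -226609743923/636718252248 + 3837069/187 = 2443089491412867511/119066313170376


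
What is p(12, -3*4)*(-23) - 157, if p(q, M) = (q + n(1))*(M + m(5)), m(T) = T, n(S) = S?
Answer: 1936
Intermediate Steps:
p(q, M) = (1 + q)*(5 + M) (p(q, M) = (q + 1)*(M + 5) = (1 + q)*(5 + M))
p(12, -3*4)*(-23) - 157 = (5 - 3*4 + 5*12 - 3*4*12)*(-23) - 157 = (5 - 12 + 60 - 12*12)*(-23) - 157 = (5 - 12 + 60 - 144)*(-23) - 157 = -91*(-23) - 157 = 2093 - 157 = 1936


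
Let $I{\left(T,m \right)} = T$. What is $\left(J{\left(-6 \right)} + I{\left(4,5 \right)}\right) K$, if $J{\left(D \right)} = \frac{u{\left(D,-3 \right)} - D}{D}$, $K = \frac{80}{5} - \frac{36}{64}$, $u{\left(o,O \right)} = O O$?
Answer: $\frac{741}{32} \approx 23.156$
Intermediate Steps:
$u{\left(o,O \right)} = O^{2}$
$K = \frac{247}{16}$ ($K = 80 \cdot \frac{1}{5} - \frac{9}{16} = 16 - \frac{9}{16} = \frac{247}{16} \approx 15.438$)
$J{\left(D \right)} = \frac{9 - D}{D}$ ($J{\left(D \right)} = \frac{\left(-3\right)^{2} - D}{D} = \frac{9 - D}{D}$)
$\left(J{\left(-6 \right)} + I{\left(4,5 \right)}\right) K = \left(\frac{9 - -6}{-6} + 4\right) \frac{247}{16} = \left(- \frac{9 + 6}{6} + 4\right) \frac{247}{16} = \left(\left(- \frac{1}{6}\right) 15 + 4\right) \frac{247}{16} = \left(- \frac{5}{2} + 4\right) \frac{247}{16} = \frac{3}{2} \cdot \frac{247}{16} = \frac{741}{32}$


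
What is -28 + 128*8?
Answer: 996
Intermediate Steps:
-28 + 128*8 = -28 + 1024 = 996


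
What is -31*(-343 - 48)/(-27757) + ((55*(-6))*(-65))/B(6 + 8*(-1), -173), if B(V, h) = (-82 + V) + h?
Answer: -598502747/7133549 ≈ -83.900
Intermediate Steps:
B(V, h) = -82 + V + h
-31*(-343 - 48)/(-27757) + ((55*(-6))*(-65))/B(6 + 8*(-1), -173) = -31*(-343 - 48)/(-27757) + ((55*(-6))*(-65))/(-82 + (6 + 8*(-1)) - 173) = -31*(-391)*(-1/27757) + (-330*(-65))/(-82 + (6 - 8) - 173) = 12121*(-1/27757) + 21450/(-82 - 2 - 173) = -12121/27757 + 21450/(-257) = -12121/27757 + 21450*(-1/257) = -12121/27757 - 21450/257 = -598502747/7133549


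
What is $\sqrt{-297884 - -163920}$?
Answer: $2 i \sqrt{33491} \approx 366.01 i$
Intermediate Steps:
$\sqrt{-297884 - -163920} = \sqrt{-297884 + \left(-73128 + 237048\right)} = \sqrt{-297884 + 163920} = \sqrt{-133964} = 2 i \sqrt{33491}$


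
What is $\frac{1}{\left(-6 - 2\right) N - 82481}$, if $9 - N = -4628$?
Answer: $- \frac{1}{119577} \approx -8.3628 \cdot 10^{-6}$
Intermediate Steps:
$N = 4637$ ($N = 9 - -4628 = 9 + 4628 = 4637$)
$\frac{1}{\left(-6 - 2\right) N - 82481} = \frac{1}{\left(-6 - 2\right) 4637 - 82481} = \frac{1}{\left(-8\right) 4637 - 82481} = \frac{1}{-37096 - 82481} = \frac{1}{-119577} = - \frac{1}{119577}$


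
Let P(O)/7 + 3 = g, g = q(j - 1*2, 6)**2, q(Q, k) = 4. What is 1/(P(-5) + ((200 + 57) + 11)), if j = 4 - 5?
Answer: 1/359 ≈ 0.0027855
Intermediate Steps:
j = -1
g = 16 (g = 4**2 = 16)
P(O) = 91 (P(O) = -21 + 7*16 = -21 + 112 = 91)
1/(P(-5) + ((200 + 57) + 11)) = 1/(91 + ((200 + 57) + 11)) = 1/(91 + (257 + 11)) = 1/(91 + 268) = 1/359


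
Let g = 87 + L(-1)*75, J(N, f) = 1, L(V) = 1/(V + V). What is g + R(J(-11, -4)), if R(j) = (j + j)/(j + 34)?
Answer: 3469/70 ≈ 49.557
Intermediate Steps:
L(V) = 1/(2*V)
R(j) = 2*j/(34 + j) (R(j) = (2*j)/(34 + j) = 2*j/(34 + j))
g = 99/2 (g = 87 + ((1/2)/(-1))*75 = 87 + ((1/2)*(-1))*75 = 87 - 1/2*75 = 87 - 75/2 = 99/2 ≈ 49.500)
g + R(J(-11, -4)) = 99/2 + 2*1/(34 + 1) = 99/2 + 2*1/35 = 99/2 + 2*1*(1/35) = 99/2 + 2/35 = 3469/70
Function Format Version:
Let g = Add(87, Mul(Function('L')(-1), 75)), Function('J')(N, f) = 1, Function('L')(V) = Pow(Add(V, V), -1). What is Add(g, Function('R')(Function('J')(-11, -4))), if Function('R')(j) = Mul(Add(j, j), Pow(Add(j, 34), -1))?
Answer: Rational(3469, 70) ≈ 49.557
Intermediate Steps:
Function('L')(V) = Mul(Rational(1, 2), Pow(V, -1)) (Function('L')(V) = Pow(Mul(2, V), -1) = Mul(Rational(1, 2), Pow(V, -1)))
Function('R')(j) = Mul(2, j, Pow(Add(34, j), -1)) (Function('R')(j) = Mul(Mul(2, j), Pow(Add(34, j), -1)) = Mul(2, j, Pow(Add(34, j), -1)))
g = Rational(99, 2) (g = Add(87, Mul(Mul(Rational(1, 2), Pow(-1, -1)), 75)) = Add(87, Mul(Mul(Rational(1, 2), -1), 75)) = Add(87, Mul(Rational(-1, 2), 75)) = Add(87, Rational(-75, 2)) = Rational(99, 2) ≈ 49.500)
Add(g, Function('R')(Function('J')(-11, -4))) = Add(Rational(99, 2), Mul(2, 1, Pow(Add(34, 1), -1))) = Add(Rational(99, 2), Mul(2, 1, Pow(35, -1))) = Add(Rational(99, 2), Mul(2, 1, Rational(1, 35))) = Add(Rational(99, 2), Rational(2, 35)) = Rational(3469, 70)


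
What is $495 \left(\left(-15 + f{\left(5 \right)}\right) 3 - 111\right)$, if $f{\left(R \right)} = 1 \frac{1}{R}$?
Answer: $-76923$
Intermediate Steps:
$f{\left(R \right)} = \frac{1}{R}$
$495 \left(\left(-15 + f{\left(5 \right)}\right) 3 - 111\right) = 495 \left(\left(-15 + \frac{1}{5}\right) 3 - 111\right) = 495 \left(\left(- \frac{74}{5}\right) 3 - 111\right) = 495 \left(- \frac{222}{5} - 111\right) = 495 \left(- \frac{777}{5}\right) = -76923$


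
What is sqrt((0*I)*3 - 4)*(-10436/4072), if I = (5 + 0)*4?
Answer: -2609*I/509 ≈ -5.1257*I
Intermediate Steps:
I = 20 (I = 5*4 = 20)
sqrt((0*I)*3 - 4)*(-10436/4072) = sqrt((0*20)*3 - 4)*(-10436/4072) = sqrt(0*3 - 4)*(-10436*1/4072) = sqrt(0 - 4)*(-2609/1018) = sqrt(-4)*(-2609/1018) = (2*I)*(-2609/1018) = -2609*I/509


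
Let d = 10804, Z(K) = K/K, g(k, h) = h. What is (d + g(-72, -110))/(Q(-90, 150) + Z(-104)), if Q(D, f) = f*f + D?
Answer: 10694/22411 ≈ 0.47718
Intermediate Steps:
Q(D, f) = D + f**2 (Q(D, f) = f**2 + D = D + f**2)
Z(K) = 1
(d + g(-72, -110))/(Q(-90, 150) + Z(-104)) = (10804 - 110)/((-90 + 150**2) + 1) = 10694/((-90 + 22500) + 1) = 10694/(22410 + 1) = 10694/22411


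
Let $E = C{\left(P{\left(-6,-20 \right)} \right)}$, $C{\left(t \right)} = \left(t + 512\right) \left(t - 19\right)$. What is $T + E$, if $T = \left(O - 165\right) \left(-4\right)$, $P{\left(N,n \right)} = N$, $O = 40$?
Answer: $-12150$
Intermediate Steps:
$C{\left(t \right)} = \left(-19 + t\right) \left(512 + t\right)$ ($C{\left(t \right)} = \left(512 + t\right) \left(-19 + t\right) = \left(-19 + t\right) \left(512 + t\right)$)
$T = 500$ ($T = \left(40 - 165\right) \left(-4\right) = \left(-125\right) \left(-4\right) = 500$)
$E = -12650$ ($E = -9728 + \left(-6\right)^{2} + 493 \left(-6\right) = -9728 + 36 - 2958 = -12650$)
$T + E = 500 - 12650 = -12150$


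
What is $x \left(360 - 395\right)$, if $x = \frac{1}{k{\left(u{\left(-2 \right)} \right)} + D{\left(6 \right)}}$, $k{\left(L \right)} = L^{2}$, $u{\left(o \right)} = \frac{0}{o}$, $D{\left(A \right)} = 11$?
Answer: $- \frac{35}{11} \approx -3.1818$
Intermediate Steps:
$u{\left(o \right)} = 0$
$x = \frac{1}{11}$ ($x = \frac{1}{0^{2} + 11} = \frac{1}{0 + 11} = \frac{1}{11} \approx 0.090909$)
$x \left(360 - 395\right) = \frac{360 - 395}{11} = \frac{1}{11} \left(-35\right) = - \frac{35}{11}$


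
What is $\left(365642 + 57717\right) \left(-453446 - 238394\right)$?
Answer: $-292896690560$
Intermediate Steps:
$\left(365642 + 57717\right) \left(-453446 - 238394\right) = 423359 \left(-691840\right) = -292896690560$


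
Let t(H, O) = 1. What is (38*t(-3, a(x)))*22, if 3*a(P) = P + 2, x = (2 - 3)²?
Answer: 836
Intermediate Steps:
x = 1 (x = (-1)² = 1)
a(P) = ⅔ + P/3 (a(P) = (P + 2)/3 = (2 + P)/3 = ⅔ + P/3)
(38*t(-3, a(x)))*22 = (38*1)*22 = 38*22 = 836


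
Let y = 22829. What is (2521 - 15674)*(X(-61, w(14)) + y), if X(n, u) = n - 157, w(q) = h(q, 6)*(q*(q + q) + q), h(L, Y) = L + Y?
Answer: -297402483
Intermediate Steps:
w(q) = (6 + q)*(q + 2*q²) (w(q) = (q + 6)*(q*(q + q) + q) = (6 + q)*(q*(2*q) + q) = (6 + q)*(2*q² + q) = (6 + q)*(q + 2*q²))
X(n, u) = -157 + n
(2521 - 15674)*(X(-61, w(14)) + y) = (2521 - 15674)*((-157 - 61) + 22829) = -13153*(-218 + 22829) = -13153*22611 = -297402483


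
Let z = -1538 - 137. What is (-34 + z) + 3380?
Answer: 1671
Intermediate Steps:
z = -1675
(-34 + z) + 3380 = (-34 - 1675) + 3380 = -1709 + 3380 = 1671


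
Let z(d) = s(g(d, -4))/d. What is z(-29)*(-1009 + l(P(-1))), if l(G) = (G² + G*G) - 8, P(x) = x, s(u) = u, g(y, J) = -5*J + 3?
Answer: 805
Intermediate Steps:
g(y, J) = 3 - 5*J
z(d) = 23/d (z(d) = (3 - 5*(-4))/d = (3 + 20)/d = 23/d)
l(G) = -8 + 2*G² (l(G) = (G² + G²) - 8 = 2*G² - 8 = -8 + 2*G²)
z(-29)*(-1009 + l(P(-1))) = (23/(-29))*(-1009 + (-8 + 2*(-1)²)) = (23*(-1/29))*(-1009 + (-8 + 2*1)) = -23*(-1009 + (-8 + 2))/29 = -23*(-1009 - 6)/29 = -23/29*(-1015) = 805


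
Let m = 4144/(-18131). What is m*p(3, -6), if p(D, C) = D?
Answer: -12432/18131 ≈ -0.68568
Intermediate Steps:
m = -4144/18131 (m = 4144*(-1/18131) = -4144/18131 ≈ -0.22856)
m*p(3, -6) = -4144/18131*3 = -12432/18131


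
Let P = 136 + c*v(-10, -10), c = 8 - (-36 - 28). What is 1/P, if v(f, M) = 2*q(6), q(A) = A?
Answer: 1/1000 ≈ 0.0010000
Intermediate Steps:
c = 72 (c = 8 - 1*(-64) = 8 + 64 = 72)
v(f, M) = 12 (v(f, M) = 2*6 = 12)
P = 1000 (P = 136 + 72*12 = 136 + 864 = 1000)
1/P = 1/1000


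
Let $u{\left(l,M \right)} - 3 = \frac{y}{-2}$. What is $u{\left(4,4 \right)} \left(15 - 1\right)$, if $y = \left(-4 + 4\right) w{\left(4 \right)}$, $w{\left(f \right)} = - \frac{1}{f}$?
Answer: $42$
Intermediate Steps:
$y = 0$ ($y = \left(-4 + 4\right) \left(- \frac{1}{4}\right) = 0 \left(\left(-1\right) \frac{1}{4}\right) = 0 \left(- \frac{1}{4}\right) = 0$)
$u{\left(l,M \right)} = 3$ ($u{\left(l,M \right)} = 3 + \frac{0}{-2} = 3 + 0 \left(- \frac{1}{2}\right) = 3 + 0 = 3$)
$u{\left(4,4 \right)} \left(15 - 1\right) = 3 \left(15 - 1\right) = 3 \cdot 14 = 42$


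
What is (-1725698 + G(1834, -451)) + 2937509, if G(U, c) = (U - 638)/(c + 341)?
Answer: 66649007/55 ≈ 1.2118e+6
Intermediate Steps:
G(U, c) = (-638 + U)/(341 + c)
(-1725698 + G(1834, -451)) + 2937509 = (-1725698 + (-638 + 1834)/(341 - 451)) + 2937509 = (-1725698 + 1196/(-110)) + 2937509 = (-1725698 - 1/110*1196) + 2937509 = (-1725698 - 598/55) + 2937509 = -94913988/55 + 2937509 = 66649007/55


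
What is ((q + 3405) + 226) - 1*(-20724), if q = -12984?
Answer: 11371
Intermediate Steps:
((q + 3405) + 226) - 1*(-20724) = ((-12984 + 3405) + 226) - 1*(-20724) = (-9579 + 226) + 20724 = -9353 + 20724 = 11371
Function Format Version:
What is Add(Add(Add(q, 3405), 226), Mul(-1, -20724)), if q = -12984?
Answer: 11371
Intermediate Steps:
Add(Add(Add(q, 3405), 226), Mul(-1, -20724)) = Add(Add(Add(-12984, 3405), 226), Mul(-1, -20724)) = Add(Add(-9579, 226), 20724) = Add(-9353, 20724) = 11371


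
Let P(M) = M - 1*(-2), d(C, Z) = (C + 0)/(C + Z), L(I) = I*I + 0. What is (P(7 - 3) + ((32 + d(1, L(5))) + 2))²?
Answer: 1083681/676 ≈ 1603.1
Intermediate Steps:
L(I) = I² (L(I) = I² + 0 = I²)
d(C, Z) = C/(C + Z)
P(M) = 2 + M (P(M) = M + 2 = 2 + M)
(P(7 - 3) + ((32 + d(1, L(5))) + 2))² = ((2 + (7 - 3)) + ((32 + 1/(1 + 5²)) + 2))² = ((2 + 4) + ((32 + 1/(1 + 25)) + 2))² = (6 + ((32 + 1/26) + 2))² = (6 + (833/26 + 2))² = (6 + 885/26)² = (1041/26)² = 1083681/676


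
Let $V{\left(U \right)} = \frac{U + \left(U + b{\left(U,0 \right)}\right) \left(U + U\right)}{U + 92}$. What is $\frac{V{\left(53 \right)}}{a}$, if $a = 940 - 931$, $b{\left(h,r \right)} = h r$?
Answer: $\frac{5671}{1305} \approx 4.3456$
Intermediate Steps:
$a = 9$
$V{\left(U \right)} = \frac{U + 2 U^{2}}{92 + U}$ ($V{\left(U \right)} = \frac{U + \left(U + U 0\right) \left(U + U\right)}{U + 92} = \frac{U + \left(U + 0\right) 2 U}{92 + U} = \frac{U + U 2 U}{92 + U} = \frac{U + 2 U^{2}}{92 + U}$)
$\frac{V{\left(53 \right)}}{a} = \frac{53 \frac{1}{92 + 53} \left(1 + 2 \cdot 53\right)}{9} = \frac{53 \left(1 + 106\right)}{145} \cdot \frac{1}{9} = 53 \cdot \frac{1}{145} \cdot 107 \cdot \frac{1}{9} = \frac{5671}{145} \cdot \frac{1}{9} = \frac{5671}{1305}$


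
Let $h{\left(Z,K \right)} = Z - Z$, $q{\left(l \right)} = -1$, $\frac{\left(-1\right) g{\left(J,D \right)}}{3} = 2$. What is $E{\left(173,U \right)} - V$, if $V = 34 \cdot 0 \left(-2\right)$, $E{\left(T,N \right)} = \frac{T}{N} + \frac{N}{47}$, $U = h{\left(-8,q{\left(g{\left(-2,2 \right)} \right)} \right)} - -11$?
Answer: $\frac{8252}{517} \approx 15.961$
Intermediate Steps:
$g{\left(J,D \right)} = -6$ ($g{\left(J,D \right)} = \left(-3\right) 2 = -6$)
$h{\left(Z,K \right)} = 0$
$U = 11$ ($U = 0 - -11 = 0 + 11 = 11$)
$E{\left(T,N \right)} = \frac{N}{47} + \frac{T}{N}$ ($E{\left(T,N \right)} = \frac{T}{N} + N \frac{1}{47} = \frac{T}{N} + \frac{N}{47} = \frac{N}{47} + \frac{T}{N}$)
$V = 0$ ($V = 0 \left(-2\right) = 0$)
$E{\left(173,U \right)} - V = \left(\frac{1}{47} \cdot 11 + \frac{173}{11}\right) - 0 = \left(\frac{11}{47} + 173 \cdot \frac{1}{11}\right) + 0 = \left(\frac{11}{47} + \frac{173}{11}\right) + 0 = \frac{8252}{517} + 0 = \frac{8252}{517}$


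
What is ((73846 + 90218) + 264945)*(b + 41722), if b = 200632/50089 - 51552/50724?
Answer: 1263327617708690058/70575401 ≈ 1.7900e+10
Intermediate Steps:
b = 210963040/70575401 (b = 200632*(1/50089) - 51552*1/50724 = 200632/50089 - 1432/1409 = 210963040/70575401 ≈ 2.9892)
((73846 + 90218) + 264945)*(b + 41722) = ((73846 + 90218) + 264945)*(210963040/70575401 + 41722) = (164064 + 264945)*(2944757843562/70575401) = 429009*(2944757843562/70575401) = 1263327617708690058/70575401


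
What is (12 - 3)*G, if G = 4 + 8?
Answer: 108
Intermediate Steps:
G = 12
(12 - 3)*G = (12 - 3)*12 = 9*12 = 108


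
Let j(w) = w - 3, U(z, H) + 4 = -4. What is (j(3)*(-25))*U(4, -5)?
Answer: 0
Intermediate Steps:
U(z, H) = -8 (U(z, H) = -4 - 4 = -8)
j(w) = -3 + w
(j(3)*(-25))*U(4, -5) = ((-3 + 3)*(-25))*(-8) = (0*(-25))*(-8) = 0*(-8) = 0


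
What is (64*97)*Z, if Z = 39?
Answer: 242112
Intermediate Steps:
(64*97)*Z = (64*97)*39 = 6208*39 = 242112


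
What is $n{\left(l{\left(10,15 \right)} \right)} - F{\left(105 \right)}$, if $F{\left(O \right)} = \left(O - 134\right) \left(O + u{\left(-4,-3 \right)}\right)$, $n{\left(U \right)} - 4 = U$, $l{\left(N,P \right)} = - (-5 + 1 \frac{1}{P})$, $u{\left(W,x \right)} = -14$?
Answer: $\frac{39719}{15} \approx 2647.9$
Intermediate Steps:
$l{\left(N,P \right)} = 5 - \frac{1}{P}$ ($l{\left(N,P \right)} = - (-5 + \frac{1}{P}) = 5 - \frac{1}{P}$)
$n{\left(U \right)} = 4 + U$
$F{\left(O \right)} = \left(-134 + O\right) \left(-14 + O\right)$ ($F{\left(O \right)} = \left(O - 134\right) \left(O - 14\right) = \left(-134 + O\right) \left(-14 + O\right)$)
$n{\left(l{\left(10,15 \right)} \right)} - F{\left(105 \right)} = \left(4 + \left(5 - \frac{1}{15}\right)\right) - \left(1876 + 105^{2} - 15540\right) = \left(4 + \left(5 - \frac{1}{15}\right)\right) - \left(1876 + 11025 - 15540\right) = \left(4 + \left(5 - \frac{1}{15}\right)\right) - -2639 = \left(4 + \frac{74}{15}\right) + 2639 = \frac{134}{15} + 2639 = \frac{39719}{15}$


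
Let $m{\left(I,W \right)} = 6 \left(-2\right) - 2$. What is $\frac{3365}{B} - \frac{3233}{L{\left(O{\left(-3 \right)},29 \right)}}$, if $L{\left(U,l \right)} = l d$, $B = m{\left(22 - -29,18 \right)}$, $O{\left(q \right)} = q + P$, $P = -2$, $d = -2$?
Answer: $- \frac{37477}{203} \approx -184.62$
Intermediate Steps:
$m{\left(I,W \right)} = -14$ ($m{\left(I,W \right)} = -12 - 2 = -14$)
$O{\left(q \right)} = -2 + q$ ($O{\left(q \right)} = q - 2 = -2 + q$)
$B = -14$
$L{\left(U,l \right)} = - 2 l$ ($L{\left(U,l \right)} = l \left(-2\right) = - 2 l$)
$\frac{3365}{B} - \frac{3233}{L{\left(O{\left(-3 \right)},29 \right)}} = \frac{3365}{-14} - \frac{3233}{\left(-2\right) 29} = 3365 \left(- \frac{1}{14}\right) - \frac{3233}{-58} = - \frac{3365}{14} - - \frac{3233}{58} = - \frac{3365}{14} + \frac{3233}{58} = - \frac{37477}{203}$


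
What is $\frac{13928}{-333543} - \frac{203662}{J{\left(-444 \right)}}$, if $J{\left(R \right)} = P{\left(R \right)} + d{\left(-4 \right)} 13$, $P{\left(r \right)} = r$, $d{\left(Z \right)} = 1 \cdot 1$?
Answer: $\frac{67924031498}{143757033} \approx 472.49$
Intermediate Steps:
$d{\left(Z \right)} = 1$
$J{\left(R \right)} = 13 + R$ ($J{\left(R \right)} = R + 1 \cdot 13 = R + 13 = 13 + R$)
$\frac{13928}{-333543} - \frac{203662}{J{\left(-444 \right)}} = \frac{13928}{-333543} - \frac{203662}{13 - 444} = 13928 \left(- \frac{1}{333543}\right) - \frac{203662}{-431} = - \frac{13928}{333543} - - \frac{203662}{431} = - \frac{13928}{333543} + \frac{203662}{431} = \frac{67924031498}{143757033}$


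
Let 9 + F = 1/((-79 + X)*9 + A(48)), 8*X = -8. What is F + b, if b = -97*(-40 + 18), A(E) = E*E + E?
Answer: 3468001/1632 ≈ 2125.0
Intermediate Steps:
A(E) = E + E² (A(E) = E² + E = E + E²)
X = -1 (X = (⅛)*(-8) = -1)
F = -14687/1632 (F = -9 + 1/((-79 - 1)*9 + 48*(1 + 48)) = -9 + 1/(-80*9 + 48*49) = -9 + 1/(-720 + 2352) = -9 + 1/1632 = -14687/1632 ≈ -8.9994)
b = 2134 (b = -97*(-22) = 2134)
F + b = -14687/1632 + 2134 = 3468001/1632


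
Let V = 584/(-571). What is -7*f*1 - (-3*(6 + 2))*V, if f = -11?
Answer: 29951/571 ≈ 52.454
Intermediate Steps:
V = -584/571 (V = 584*(-1/571) = -584/571 ≈ -1.0228)
-7*f*1 - (-3*(6 + 2))*V = -7*(-11)*1 - (-3*(6 + 2))*(-584)/571 = 77*1 - (-3*8)*(-584)/571 = 77 - (-24)*(-584)/571 = 77 - 1*14016/571 = 77 - 14016/571 = 29951/571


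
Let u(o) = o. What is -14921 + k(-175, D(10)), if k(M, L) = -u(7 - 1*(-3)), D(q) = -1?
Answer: -14931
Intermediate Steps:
k(M, L) = -10 (k(M, L) = -(7 - 1*(-3)) = -(7 + 3) = -1*10 = -10)
-14921 + k(-175, D(10)) = -14921 - 10 = -14931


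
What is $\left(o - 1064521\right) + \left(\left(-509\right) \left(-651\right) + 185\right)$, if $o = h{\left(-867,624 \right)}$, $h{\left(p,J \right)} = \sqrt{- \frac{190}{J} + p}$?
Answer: $-732977 + \frac{i \sqrt{21106722}}{156} \approx -7.3298 \cdot 10^{5} + 29.45 i$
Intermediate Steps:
$h{\left(p,J \right)} = \sqrt{p - \frac{190}{J}}$
$o = \frac{i \sqrt{21106722}}{156}$ ($o = \sqrt{-867 - \frac{190}{624}} = \sqrt{-867 - \frac{95}{312}} = \sqrt{- \frac{270599}{312}} = \frac{i \sqrt{21106722}}{156} \approx 29.45 i$)
$\left(o - 1064521\right) + \left(\left(-509\right) \left(-651\right) + 185\right) = \left(\frac{i \sqrt{21106722}}{156} - 1064521\right) + \left(\left(-509\right) \left(-651\right) + 185\right) = \left(-1064521 + \frac{i \sqrt{21106722}}{156}\right) + \left(331359 + 185\right) = \left(-1064521 + \frac{i \sqrt{21106722}}{156}\right) + 331544 = -732977 + \frac{i \sqrt{21106722}}{156}$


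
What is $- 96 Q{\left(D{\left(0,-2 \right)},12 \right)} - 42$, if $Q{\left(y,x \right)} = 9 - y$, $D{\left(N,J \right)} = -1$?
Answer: $-1002$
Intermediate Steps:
$- 96 Q{\left(D{\left(0,-2 \right)},12 \right)} - 42 = - 96 \left(9 - -1\right) - 42 = - 96 \left(9 + 1\right) - 42 = \left(-96\right) 10 - 42 = -960 - 42 = -1002$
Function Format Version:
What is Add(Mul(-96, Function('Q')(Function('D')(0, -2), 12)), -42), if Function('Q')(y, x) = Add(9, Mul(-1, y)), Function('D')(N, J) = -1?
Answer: -1002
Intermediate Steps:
Add(Mul(-96, Function('Q')(Function('D')(0, -2), 12)), -42) = Add(Mul(-96, Add(9, Mul(-1, -1))), -42) = Add(Mul(-96, Add(9, 1)), -42) = Add(Mul(-96, 10), -42) = Add(-960, -42) = -1002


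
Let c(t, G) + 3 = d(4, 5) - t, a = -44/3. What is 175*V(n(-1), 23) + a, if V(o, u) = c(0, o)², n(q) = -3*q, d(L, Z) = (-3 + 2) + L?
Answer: -44/3 ≈ -14.667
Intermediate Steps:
d(L, Z) = -1 + L
a = -44/3 (a = -44*⅓ = -44/3 ≈ -14.667)
c(t, G) = -t (c(t, G) = -3 + ((-1 + 4) - t) = -3 + (3 - t) = -t)
V(o, u) = 0 (V(o, u) = (-1*0)² = 0² = 0)
175*V(n(-1), 23) + a = 175*0 - 44/3 = 0 - 44/3 = -44/3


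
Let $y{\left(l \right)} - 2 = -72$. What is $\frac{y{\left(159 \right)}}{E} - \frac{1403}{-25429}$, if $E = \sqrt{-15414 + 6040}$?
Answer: $\frac{1403}{25429} + \frac{35 i \sqrt{9374}}{4687} \approx 0.055173 + 0.723 i$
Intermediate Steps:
$y{\left(l \right)} = -70$ ($y{\left(l \right)} = 2 - 72 = -70$)
$E = i \sqrt{9374}$ ($E = \sqrt{-9374} = i \sqrt{9374} \approx 96.819 i$)
$\frac{y{\left(159 \right)}}{E} - \frac{1403}{-25429} = - \frac{70}{i \sqrt{9374}} - \frac{1403}{-25429} = - 70 \left(- \frac{i \sqrt{9374}}{9374}\right) - - \frac{1403}{25429} = \frac{35 i \sqrt{9374}}{4687} + \frac{1403}{25429} = \frac{1403}{25429} + \frac{35 i \sqrt{9374}}{4687}$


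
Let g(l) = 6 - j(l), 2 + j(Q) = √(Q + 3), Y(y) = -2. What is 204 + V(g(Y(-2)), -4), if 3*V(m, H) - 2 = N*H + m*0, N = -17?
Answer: 682/3 ≈ 227.33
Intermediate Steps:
j(Q) = -2 + √(3 + Q) (j(Q) = -2 + √(Q + 3) = -2 + √(3 + Q))
g(l) = 8 - √(3 + l) (g(l) = 6 - (-2 + √(3 + l)) = 6 + (2 - √(3 + l)) = 8 - √(3 + l))
V(m, H) = ⅔ - 17*H/3 (V(m, H) = ⅔ + (-17*H + m*0)/3 = ⅔ + (-17*H + 0)/3 = ⅔ + (-17*H)/3 = ⅔ - 17*H/3)
204 + V(g(Y(-2)), -4) = 204 + (⅔ - 17/3*(-4)) = 204 + (⅔ + 68/3) = 204 + 70/3 = 682/3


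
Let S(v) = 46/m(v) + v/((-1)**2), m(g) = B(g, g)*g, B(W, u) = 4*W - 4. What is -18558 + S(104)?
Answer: -395358473/21424 ≈ -18454.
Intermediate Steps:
B(W, u) = -4 + 4*W
m(g) = g*(-4 + 4*g) (m(g) = (-4 + 4*g)*g = g*(-4 + 4*g))
S(v) = v + 23/(2*v*(-1 + v)) (S(v) = 46/((4*v*(-1 + v))) + v/((-1)**2) = 46*(1/(4*v*(-1 + v))) + v/1 = 23/(2*v*(-1 + v)) + v*1 = 23/(2*v*(-1 + v)) + v = v + 23/(2*v*(-1 + v)))
-18558 + S(104) = -18558 + (1/2)*(23 + 2*104**2*(-1 + 104))/(104*(-1 + 104)) = -18558 + (1/2)*(1/104)*(23 + 2*10816*103)/103 = -18558 + (1/2)*(1/104)*(1/103)*(23 + 2228096) = -18558 + (1/2)*(1/104)*(1/103)*2228119 = -18558 + 2228119/21424 = -395358473/21424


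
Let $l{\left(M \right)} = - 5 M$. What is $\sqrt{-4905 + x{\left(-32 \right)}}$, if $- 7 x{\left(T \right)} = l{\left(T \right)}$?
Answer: $\frac{i \sqrt{241465}}{7} \approx 70.199 i$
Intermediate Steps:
$x{\left(T \right)} = \frac{5 T}{7}$ ($x{\left(T \right)} = - \frac{\left(-5\right) T}{7} = \frac{5 T}{7}$)
$\sqrt{-4905 + x{\left(-32 \right)}} = \sqrt{-4905 + \frac{5}{7} \left(-32\right)} = \sqrt{-4905 - \frac{160}{7}} = \sqrt{- \frac{34495}{7}} = \frac{i \sqrt{241465}}{7}$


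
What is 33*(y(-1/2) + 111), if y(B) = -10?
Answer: 3333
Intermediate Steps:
33*(y(-1/2) + 111) = 33*(-10 + 111) = 33*101 = 3333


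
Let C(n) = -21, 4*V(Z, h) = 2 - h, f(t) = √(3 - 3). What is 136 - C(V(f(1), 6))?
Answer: 157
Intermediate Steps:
f(t) = 0 (f(t) = √0 = 0)
V(Z, h) = ½ - h/4 (V(Z, h) = (2 - h)/4 = ½ - h/4)
136 - C(V(f(1), 6)) = 136 - 1*(-21) = 136 + 21 = 157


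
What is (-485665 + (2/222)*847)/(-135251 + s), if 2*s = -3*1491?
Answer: 107815936/30522225 ≈ 3.5324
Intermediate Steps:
s = -4473/2 (s = (-3*1491)/2 = (½)*(-4473) = -4473/2 ≈ -2236.5)
(-485665 + (2/222)*847)/(-135251 + s) = (-485665 + (2/222)*847)/(-135251 - 4473/2) = (-485665 + (2*(1/222))*847)/(-274975/2) = (-485665 + (1/111)*847)*(-2/274975) = (-485665 + 847/111)*(-2/274975) = -53907968/111*(-2/274975) = 107815936/30522225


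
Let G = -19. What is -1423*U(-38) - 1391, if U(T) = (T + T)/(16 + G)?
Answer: -112321/3 ≈ -37440.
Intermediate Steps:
U(T) = -2*T/3 (U(T) = (T + T)/(16 - 19) = (2*T)/(-3) = (2*T)*(-⅓) = -2*T/3)
-1423*U(-38) - 1391 = -(-2846)*(-38)/3 - 1391 = -1423*76/3 - 1391 = -108148/3 - 1391 = -112321/3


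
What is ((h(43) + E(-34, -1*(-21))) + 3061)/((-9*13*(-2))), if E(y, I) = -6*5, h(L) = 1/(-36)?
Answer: 109115/8424 ≈ 12.953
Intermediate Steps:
h(L) = -1/36
E(y, I) = -30
((h(43) + E(-34, -1*(-21))) + 3061)/((-9*13*(-2))) = ((-1/36 - 30) + 3061)/((-9*13*(-2))) = (-1081/36 + 3061)/((-117*(-2))) = (109115/36)/234 = (109115/36)*(1/234) = 109115/8424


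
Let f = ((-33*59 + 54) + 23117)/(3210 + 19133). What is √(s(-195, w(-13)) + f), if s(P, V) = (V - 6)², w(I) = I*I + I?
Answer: 2*√2808172827583/22343 ≈ 150.00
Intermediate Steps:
w(I) = I + I² (w(I) = I² + I = I + I²)
s(P, V) = (-6 + V)²
f = 21224/22343 (f = ((-1947 + 54) + 23117)/22343 = (-1893 + 23117)*(1/22343) = 21224*(1/22343) = 21224/22343 ≈ 0.94992)
√(s(-195, w(-13)) + f) = √((-6 - 13*(1 - 13))² + 21224/22343) = √((-6 - 13*(-12))² + 21224/22343) = √((-6 + 156)² + 21224/22343) = √(150² + 21224/22343) = √(22500 + 21224/22343) = √(502738724/22343) = 2*√2808172827583/22343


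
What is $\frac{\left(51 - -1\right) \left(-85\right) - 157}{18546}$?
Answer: $- \frac{4577}{18546} \approx -0.24679$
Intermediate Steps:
$\frac{\left(51 - -1\right) \left(-85\right) - 157}{18546} = \left(\left(51 + 1\right) \left(-85\right) - 157\right) \frac{1}{18546} = \left(52 \left(-85\right) - 157\right) \frac{1}{18546} = \left(-4420 - 157\right) \frac{1}{18546} = \left(-4577\right) \frac{1}{18546} = - \frac{4577}{18546}$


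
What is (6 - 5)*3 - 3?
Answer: 0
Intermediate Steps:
(6 - 5)*3 - 3 = 1*3 - 3 = 3 - 3 = 0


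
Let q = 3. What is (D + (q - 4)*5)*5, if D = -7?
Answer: -60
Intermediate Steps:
(D + (q - 4)*5)*5 = (-7 + (3 - 4)*5)*5 = (-7 - 1*5)*5 = (-7 - 5)*5 = -12*5 = -60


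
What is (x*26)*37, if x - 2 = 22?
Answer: 23088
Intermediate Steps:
x = 24 (x = 2 + 22 = 24)
(x*26)*37 = (24*26)*37 = 624*37 = 23088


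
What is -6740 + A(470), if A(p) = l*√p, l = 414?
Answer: -6740 + 414*√470 ≈ 2235.3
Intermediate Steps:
A(p) = 414*√p
-6740 + A(470) = -6740 + 414*√470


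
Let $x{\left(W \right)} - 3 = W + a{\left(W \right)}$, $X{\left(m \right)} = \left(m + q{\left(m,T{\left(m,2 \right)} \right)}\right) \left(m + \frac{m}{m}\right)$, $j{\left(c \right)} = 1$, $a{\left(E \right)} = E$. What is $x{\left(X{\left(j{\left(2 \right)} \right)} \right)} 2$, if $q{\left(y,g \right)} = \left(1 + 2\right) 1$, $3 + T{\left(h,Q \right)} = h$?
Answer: $38$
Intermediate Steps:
$T{\left(h,Q \right)} = -3 + h$
$q{\left(y,g \right)} = 3$ ($q{\left(y,g \right)} = 3 \cdot 1 = 3$)
$X{\left(m \right)} = \left(1 + m\right) \left(3 + m\right)$ ($X{\left(m \right)} = \left(m + 3\right) \left(m + \frac{m}{m}\right) = \left(3 + m\right) \left(m + 1\right) = \left(3 + m\right) \left(1 + m\right) = \left(1 + m\right) \left(3 + m\right)$)
$x{\left(W \right)} = 3 + 2 W$ ($x{\left(W \right)} = 3 + \left(W + W\right) = 3 + 2 W$)
$x{\left(X{\left(j{\left(2 \right)} \right)} \right)} 2 = \left(3 + 2 \left(3 + 1^{2} + 4 \cdot 1\right)\right) 2 = \left(3 + 2 \left(3 + 1 + 4\right)\right) 2 = \left(3 + 2 \cdot 8\right) 2 = \left(3 + 16\right) 2 = 19 \cdot 2 = 38$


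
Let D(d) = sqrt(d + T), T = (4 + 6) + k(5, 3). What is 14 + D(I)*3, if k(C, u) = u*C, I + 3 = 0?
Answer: 14 + 3*sqrt(22) ≈ 28.071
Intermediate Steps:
I = -3 (I = -3 + 0 = -3)
k(C, u) = C*u
T = 25 (T = (4 + 6) + 5*3 = 10 + 15 = 25)
D(d) = sqrt(25 + d) (D(d) = sqrt(d + 25) = sqrt(25 + d))
14 + D(I)*3 = 14 + sqrt(25 - 3)*3 = 14 + sqrt(22)*3 = 14 + 3*sqrt(22)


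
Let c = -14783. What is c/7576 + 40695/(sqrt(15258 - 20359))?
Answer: -14783/7576 - 40695*I*sqrt(5101)/5101 ≈ -1.9513 - 569.79*I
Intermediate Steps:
c/7576 + 40695/(sqrt(15258 - 20359)) = -14783/7576 + 40695/(sqrt(15258 - 20359)) = -14783*1/7576 + 40695/(sqrt(-5101)) = -14783/7576 + 40695/((I*sqrt(5101))) = -14783/7576 + 40695*(-I*sqrt(5101)/5101) = -14783/7576 - 40695*I*sqrt(5101)/5101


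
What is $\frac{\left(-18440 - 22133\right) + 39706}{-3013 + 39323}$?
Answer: $- \frac{867}{36310} \approx -0.023878$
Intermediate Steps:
$\frac{\left(-18440 - 22133\right) + 39706}{-3013 + 39323} = \frac{-40573 + 39706}{36310} = \left(-867\right) \frac{1}{36310} = - \frac{867}{36310}$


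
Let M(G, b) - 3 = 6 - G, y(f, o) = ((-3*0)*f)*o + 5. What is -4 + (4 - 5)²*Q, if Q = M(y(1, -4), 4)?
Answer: 0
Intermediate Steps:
y(f, o) = 5 (y(f, o) = (0*f)*o + 5 = 0*o + 5 = 0 + 5 = 5)
M(G, b) = 9 - G (M(G, b) = 3 + (6 - G) = 9 - G)
Q = 4 (Q = 9 - 1*5 = 9 - 5 = 4)
-4 + (4 - 5)²*Q = -4 + (4 - 5)²*4 = -4 + (-1)²*4 = -4 + 1*4 = -4 + 4 = 0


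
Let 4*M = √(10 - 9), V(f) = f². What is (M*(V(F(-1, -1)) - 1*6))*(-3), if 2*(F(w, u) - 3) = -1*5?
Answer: 69/16 ≈ 4.3125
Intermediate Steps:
F(w, u) = ½ (F(w, u) = 3 + (-1*5)/2 = 3 + (½)*(-5) = 3 - 5/2 = ½)
M = ¼ (M = √(10 - 9)/4 = √1/4 = (¼)*1 = ¼ ≈ 0.25000)
(M*(V(F(-1, -1)) - 1*6))*(-3) = (((½)² - 1*6)/4)*(-3) = ((¼ - 6)/4)*(-3) = ((¼)*(-23/4))*(-3) = -23/16*(-3) = 69/16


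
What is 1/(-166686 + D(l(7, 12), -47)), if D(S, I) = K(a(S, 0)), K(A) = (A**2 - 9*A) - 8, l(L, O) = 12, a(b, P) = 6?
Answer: -1/166712 ≈ -5.9984e-6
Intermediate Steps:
K(A) = -8 + A**2 - 9*A
D(S, I) = -26 (D(S, I) = -8 + 6**2 - 9*6 = -8 + 36 - 54 = -26)
1/(-166686 + D(l(7, 12), -47)) = 1/(-166686 - 26) = 1/(-166712) = -1/166712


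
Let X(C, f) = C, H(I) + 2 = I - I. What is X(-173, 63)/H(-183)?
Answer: 173/2 ≈ 86.500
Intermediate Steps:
H(I) = -2 (H(I) = -2 + (I - I) = -2 + 0 = -2)
X(-173, 63)/H(-183) = -173/(-2) = -173*(-½) = 173/2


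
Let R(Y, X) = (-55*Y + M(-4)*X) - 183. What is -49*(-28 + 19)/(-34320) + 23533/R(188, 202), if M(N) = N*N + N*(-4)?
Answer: -24528563/4221360 ≈ -5.8106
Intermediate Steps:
M(N) = N² - 4*N
R(Y, X) = -183 - 55*Y + 32*X (R(Y, X) = (-55*Y + (-4*(-4 - 4))*X) - 183 = (-55*Y + (-4*(-8))*X) - 183 = (-55*Y + 32*X) - 183 = -183 - 55*Y + 32*X)
-49*(-28 + 19)/(-34320) + 23533/R(188, 202) = -49*(-28 + 19)/(-34320) + 23533/(-183 - 55*188 + 32*202) = -49*(-9)*(-1/34320) + 23533/(-183 - 10340 + 6464) = 441*(-1/34320) + 23533/(-4059) = -147/11440 + 23533*(-1/4059) = -147/11440 - 23533/4059 = -24528563/4221360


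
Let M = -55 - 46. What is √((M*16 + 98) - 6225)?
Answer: I*√7743 ≈ 87.994*I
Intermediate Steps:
M = -101
√((M*16 + 98) - 6225) = √((-101*16 + 98) - 6225) = √((-1616 + 98) - 6225) = √(-1518 - 6225) = √(-7743) = I*√7743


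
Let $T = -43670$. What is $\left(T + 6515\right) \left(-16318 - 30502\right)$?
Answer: $1739597100$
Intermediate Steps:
$\left(T + 6515\right) \left(-16318 - 30502\right) = \left(-43670 + 6515\right) \left(-16318 - 30502\right) = \left(-37155\right) \left(-46820\right) = 1739597100$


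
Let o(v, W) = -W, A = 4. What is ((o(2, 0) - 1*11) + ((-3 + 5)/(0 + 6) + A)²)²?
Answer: 4900/81 ≈ 60.494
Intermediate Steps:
((o(2, 0) - 1*11) + ((-3 + 5)/(0 + 6) + A)²)² = ((-1*0 - 1*11) + ((-3 + 5)/(0 + 6) + 4)²)² = ((0 - 11) + (2/6 + 4)²)² = (-11 + (2*(⅙) + 4)²)² = (-11 + (⅓ + 4)²)² = (-11 + (13/3)²)² = (-11 + 169/9)² = (70/9)² = 4900/81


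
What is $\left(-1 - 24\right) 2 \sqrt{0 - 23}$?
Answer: $- 50 i \sqrt{23} \approx - 239.79 i$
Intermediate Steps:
$\left(-1 - 24\right) 2 \sqrt{0 - 23} = \left(-1 - 24\right) 2 \sqrt{-23} = \left(-25\right) 2 i \sqrt{23} = - 50 i \sqrt{23}$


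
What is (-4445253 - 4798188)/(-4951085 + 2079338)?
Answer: 1027049/319083 ≈ 3.2188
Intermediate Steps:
(-4445253 - 4798188)/(-4951085 + 2079338) = -9243441/(-2871747) = -9243441*(-1/2871747) = 1027049/319083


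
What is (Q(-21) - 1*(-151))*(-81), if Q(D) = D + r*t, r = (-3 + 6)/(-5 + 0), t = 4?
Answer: -51678/5 ≈ -10336.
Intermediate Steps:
r = -⅗ (r = 3/(-5) = 3*(-⅕) = -⅗ ≈ -0.60000)
Q(D) = -12/5 + D (Q(D) = D - ⅗*4 = D - 12/5 = -12/5 + D)
(Q(-21) - 1*(-151))*(-81) = ((-12/5 - 21) - 1*(-151))*(-81) = (-117/5 + 151)*(-81) = (638/5)*(-81) = -51678/5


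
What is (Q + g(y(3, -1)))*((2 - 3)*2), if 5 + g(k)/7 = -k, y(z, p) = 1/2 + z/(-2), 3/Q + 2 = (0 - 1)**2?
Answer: 62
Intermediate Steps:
Q = -3 (Q = 3/(-2 + (0 - 1)**2) = 3/(-2 + (-1)**2) = 3/(-2 + 1) = 3/(-1) = 3*(-1) = -3)
y(z, p) = 1/2 - z/2 (y(z, p) = 1*(1/2) + z*(-1/2) = 1/2 - z/2)
g(k) = -35 - 7*k (g(k) = -35 + 7*(-k) = -35 - 7*k)
(Q + g(y(3, -1)))*((2 - 3)*2) = (-3 + (-35 - 7*(1/2 - 1/2*3)))*((2 - 3)*2) = (-3 + (-35 - 7*(1/2 - 3/2)))*(-1*2) = (-3 + (-35 - 7*(-1)))*(-2) = (-3 + (-35 + 7))*(-2) = (-3 - 28)*(-2) = -31*(-2) = 62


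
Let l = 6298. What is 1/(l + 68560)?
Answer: 1/74858 ≈ 1.3359e-5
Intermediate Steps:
1/(l + 68560) = 1/(6298 + 68560) = 1/74858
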